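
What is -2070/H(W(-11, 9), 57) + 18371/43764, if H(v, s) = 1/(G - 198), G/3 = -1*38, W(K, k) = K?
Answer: 28264560131/43764 ≈ 6.4584e+5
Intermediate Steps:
G = -114 (G = 3*(-1*38) = 3*(-38) = -114)
H(v, s) = -1/312 (H(v, s) = 1/(-114 - 198) = 1/(-312) = -1/312)
-2070/H(W(-11, 9), 57) + 18371/43764 = -2070/(-1/312) + 18371/43764 = -2070*(-312) + 18371*(1/43764) = 645840 + 18371/43764 = 28264560131/43764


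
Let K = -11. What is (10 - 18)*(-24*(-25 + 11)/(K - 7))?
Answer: 448/3 ≈ 149.33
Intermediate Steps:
(10 - 18)*(-24*(-25 + 11)/(K - 7)) = (10 - 18)*(-24*(-25 + 11)/(-11 - 7)) = -(-192)/((-18/(-14))) = -(-192)/((-18*(-1/14))) = -(-192)/9/7 = -(-192)*7/9 = -8*(-56/3) = 448/3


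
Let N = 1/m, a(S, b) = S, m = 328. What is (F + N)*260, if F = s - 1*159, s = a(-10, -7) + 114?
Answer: -1172535/82 ≈ -14299.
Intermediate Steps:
s = 104 (s = -10 + 114 = 104)
N = 1/328 ≈ 0.0030488
F = -55 (F = 104 - 1*159 = 104 - 159 = -55)
(F + N)*260 = (-55 + 1/328)*260 = -18039/328*260 = -1172535/82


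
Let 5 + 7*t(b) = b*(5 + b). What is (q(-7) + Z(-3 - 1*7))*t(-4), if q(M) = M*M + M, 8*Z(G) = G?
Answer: -1467/28 ≈ -52.393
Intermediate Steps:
Z(G) = G/8
t(b) = -5/7 + b*(5 + b)/7 (t(b) = -5/7 + (b*(5 + b))/7 = -5/7 + b*(5 + b)/7)
q(M) = M + M² (q(M) = M² + M = M + M²)
(q(-7) + Z(-3 - 1*7))*t(-4) = (-7*(1 - 7) + (-3 - 1*7)/8)*(-5/7 + (⅐)*(-4)² + (5/7)*(-4)) = (-7*(-6) + (-3 - 7)/8)*(-5/7 + (⅐)*16 - 20/7) = (42 + (⅛)*(-10))*(-5/7 + 16/7 - 20/7) = (42 - 5/4)*(-9/7) = (163/4)*(-9/7) = -1467/28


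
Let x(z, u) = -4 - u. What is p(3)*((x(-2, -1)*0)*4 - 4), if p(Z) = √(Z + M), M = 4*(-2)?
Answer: -4*I*√5 ≈ -8.9443*I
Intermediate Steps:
M = -8
p(Z) = √(-8 + Z) (p(Z) = √(Z - 8) = √(-8 + Z))
p(3)*((x(-2, -1)*0)*4 - 4) = √(-8 + 3)*(((-4 - 1*(-1))*0)*4 - 4) = √(-5)*(((-4 + 1)*0)*4 - 4) = (I*√5)*(-3*0*4 - 4) = (I*√5)*(0*4 - 4) = (I*√5)*(0 - 4) = (I*√5)*(-4) = -4*I*√5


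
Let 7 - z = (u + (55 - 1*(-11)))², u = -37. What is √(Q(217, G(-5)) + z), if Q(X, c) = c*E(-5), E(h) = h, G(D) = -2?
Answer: 2*I*√206 ≈ 28.705*I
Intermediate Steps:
Q(X, c) = -5*c (Q(X, c) = c*(-5) = -5*c)
z = -834 (z = 7 - (-37 + (55 - 1*(-11)))² = 7 - (-37 + (55 + 11))² = 7 - (-37 + 66)² = 7 - 1*29² = 7 - 1*841 = 7 - 841 = -834)
√(Q(217, G(-5)) + z) = √(-5*(-2) - 834) = √(10 - 834) = √(-824) = 2*I*√206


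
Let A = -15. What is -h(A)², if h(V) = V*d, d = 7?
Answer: -11025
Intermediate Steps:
h(V) = 7*V (h(V) = V*7 = 7*V)
-h(A)² = -(7*(-15))² = -1*(-105)² = -1*11025 = -11025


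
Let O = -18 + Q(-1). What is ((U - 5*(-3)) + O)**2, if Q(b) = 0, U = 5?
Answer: 4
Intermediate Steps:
O = -18 (O = -18 + 0 = -18)
((U - 5*(-3)) + O)**2 = ((5 - 5*(-3)) - 18)**2 = ((5 + 15) - 18)**2 = (20 - 18)**2 = 2**2 = 4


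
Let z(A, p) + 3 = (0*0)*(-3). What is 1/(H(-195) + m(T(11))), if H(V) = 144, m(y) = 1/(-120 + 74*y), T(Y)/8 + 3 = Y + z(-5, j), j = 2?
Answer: 2840/408961 ≈ 0.0069444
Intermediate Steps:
z(A, p) = -3 (z(A, p) = -3 + (0*0)*(-3) = -3 + 0*(-3) = -3 + 0 = -3)
T(Y) = -48 + 8*Y (T(Y) = -24 + 8*(Y - 3) = -24 + 8*(-3 + Y) = -24 + (-24 + 8*Y) = -48 + 8*Y)
1/(H(-195) + m(T(11))) = 1/(144 + 1/(2*(-60 + 37*(-48 + 8*11)))) = 1/(144 + 1/(2*(-60 + 37*(-48 + 88)))) = 1/(144 + 1/(2*(-60 + 37*40))) = 1/(144 + 1/(2*(-60 + 1480))) = 1/(144 + (½)/1420) = 1/(144 + (½)*(1/1420)) = 1/(144 + 1/2840) = 1/(408961/2840) = 2840/408961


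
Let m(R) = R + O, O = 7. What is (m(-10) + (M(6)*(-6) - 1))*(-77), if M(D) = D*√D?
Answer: 308 + 2772*√6 ≈ 7098.0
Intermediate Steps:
M(D) = D^(3/2)
m(R) = 7 + R (m(R) = R + 7 = 7 + R)
(m(-10) + (M(6)*(-6) - 1))*(-77) = ((7 - 10) + (6^(3/2)*(-6) - 1))*(-77) = (-3 + ((6*√6)*(-6) - 1))*(-77) = (-3 + (-36*√6 - 1))*(-77) = (-3 + (-1 - 36*√6))*(-77) = (-4 - 36*√6)*(-77) = 308 + 2772*√6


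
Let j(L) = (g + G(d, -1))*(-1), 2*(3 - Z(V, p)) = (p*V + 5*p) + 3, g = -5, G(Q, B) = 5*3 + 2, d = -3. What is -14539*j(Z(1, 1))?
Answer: 174468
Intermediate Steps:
G(Q, B) = 17 (G(Q, B) = 15 + 2 = 17)
Z(V, p) = 3/2 - 5*p/2 - V*p/2 (Z(V, p) = 3 - ((p*V + 5*p) + 3)/2 = 3 - ((V*p + 5*p) + 3)/2 = 3 - ((5*p + V*p) + 3)/2 = 3 - (3 + 5*p + V*p)/2 = 3 + (-3/2 - 5*p/2 - V*p/2) = 3/2 - 5*p/2 - V*p/2)
j(L) = -12 (j(L) = (-5 + 17)*(-1) = 12*(-1) = -12)
-14539*j(Z(1, 1)) = -14539*(-12) = 174468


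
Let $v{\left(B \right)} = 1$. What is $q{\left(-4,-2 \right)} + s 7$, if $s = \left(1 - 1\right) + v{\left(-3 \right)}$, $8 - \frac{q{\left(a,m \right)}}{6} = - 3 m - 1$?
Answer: $25$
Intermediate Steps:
$q{\left(a,m \right)} = 54 + 18 m$ ($q{\left(a,m \right)} = 48 - 6 \left(- 3 m - 1\right) = 48 - 6 \left(-1 - 3 m\right) = 48 + \left(6 + 18 m\right) = 54 + 18 m$)
$s = 1$ ($s = \left(1 - 1\right) + 1 = 0 + 1 = 1$)
$q{\left(-4,-2 \right)} + s 7 = \left(54 + 18 \left(-2\right)\right) + 1 \cdot 7 = \left(54 - 36\right) + 7 = 18 + 7 = 25$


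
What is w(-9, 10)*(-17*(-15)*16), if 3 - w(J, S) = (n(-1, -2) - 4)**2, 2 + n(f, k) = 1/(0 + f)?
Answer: -187680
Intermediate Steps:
n(f, k) = -2 + 1/f (n(f, k) = -2 + 1/(0 + f) = -2 + 1/f)
w(J, S) = -46 (w(J, S) = 3 - ((-2 + 1/(-1)) - 4)**2 = 3 - ((-2 - 1) - 4)**2 = 3 - (-3 - 4)**2 = 3 - 1*(-7)**2 = 3 - 1*49 = 3 - 49 = -46)
w(-9, 10)*(-17*(-15)*16) = -46*(-17*(-15))*16 = -11730*16 = -46*4080 = -187680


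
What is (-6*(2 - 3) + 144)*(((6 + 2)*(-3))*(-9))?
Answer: 32400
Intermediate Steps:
(-6*(2 - 3) + 144)*(((6 + 2)*(-3))*(-9)) = (-6*(-1) + 144)*((8*(-3))*(-9)) = (6 + 144)*(-24*(-9)) = 150*216 = 32400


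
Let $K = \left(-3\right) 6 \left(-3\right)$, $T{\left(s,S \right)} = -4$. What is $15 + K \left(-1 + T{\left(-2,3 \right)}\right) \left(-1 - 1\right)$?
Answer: $555$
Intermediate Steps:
$K = 54$ ($K = \left(-18\right) \left(-3\right) = 54$)
$15 + K \left(-1 + T{\left(-2,3 \right)}\right) \left(-1 - 1\right) = 15 + 54 \left(-1 - 4\right) \left(-1 - 1\right) = 15 + 54 \left(\left(-5\right) \left(-2\right)\right) = 15 + 54 \cdot 10 = 15 + 540 = 555$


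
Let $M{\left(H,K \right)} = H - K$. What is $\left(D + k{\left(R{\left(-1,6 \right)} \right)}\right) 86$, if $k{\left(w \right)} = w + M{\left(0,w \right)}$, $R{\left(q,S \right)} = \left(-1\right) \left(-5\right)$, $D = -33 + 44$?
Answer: $946$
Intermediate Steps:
$D = 11$
$R{\left(q,S \right)} = 5$
$k{\left(w \right)} = 0$ ($k{\left(w \right)} = w + \left(0 - w\right) = w - w = 0$)
$\left(D + k{\left(R{\left(-1,6 \right)} \right)}\right) 86 = \left(11 + 0\right) 86 = 11 \cdot 86 = 946$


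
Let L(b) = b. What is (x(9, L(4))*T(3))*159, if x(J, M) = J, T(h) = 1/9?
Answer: 159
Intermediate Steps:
T(h) = ⅑
(x(9, L(4))*T(3))*159 = (9*(⅑))*159 = 1*159 = 159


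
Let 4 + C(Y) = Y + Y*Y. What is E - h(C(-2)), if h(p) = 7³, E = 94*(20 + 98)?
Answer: 10749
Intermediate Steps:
C(Y) = -4 + Y + Y² (C(Y) = -4 + (Y + Y*Y) = -4 + (Y + Y²) = -4 + Y + Y²)
E = 11092 (E = 94*118 = 11092)
h(p) = 343
E - h(C(-2)) = 11092 - 1*343 = 11092 - 343 = 10749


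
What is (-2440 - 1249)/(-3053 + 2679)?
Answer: 217/22 ≈ 9.8636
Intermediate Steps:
(-2440 - 1249)/(-3053 + 2679) = -3689/(-374) = -3689*(-1/374) = 217/22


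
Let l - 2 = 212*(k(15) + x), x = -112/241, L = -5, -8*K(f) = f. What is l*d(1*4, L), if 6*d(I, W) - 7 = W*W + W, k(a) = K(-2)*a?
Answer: 1514997/482 ≈ 3143.1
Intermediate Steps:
K(f) = -f/8
x = -112/241 (x = -112*1/241 = -112/241 ≈ -0.46473)
k(a) = a/4 (k(a) = (-⅛*(-2))*a = a/4)
d(I, W) = 7/6 + W/6 + W²/6 (d(I, W) = 7/6 + (W*W + W)/6 = 7/6 + (W² + W)/6 = 7/6 + (W + W²)/6 = 7/6 + (W/6 + W²/6) = 7/6 + W/6 + W²/6)
l = 168333/241 (l = 2 + 212*((¼)*15 - 112/241) = 2 + 212*(15/4 - 112/241) = 2 + 212*(3167/964) = 2 + 167851/241 = 168333/241 ≈ 698.48)
l*d(1*4, L) = 168333*(7/6 + (⅙)*(-5) + (⅙)*(-5)²)/241 = 168333*(7/6 - ⅚ + (⅙)*25)/241 = 168333*(7/6 - ⅚ + 25/6)/241 = (168333/241)*(9/2) = 1514997/482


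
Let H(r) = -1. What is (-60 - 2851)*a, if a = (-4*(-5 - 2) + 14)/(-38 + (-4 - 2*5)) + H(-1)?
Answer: 136817/26 ≈ 5262.2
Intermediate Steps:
a = -47/26 (a = (-4*(-5 - 2) + 14)/(-38 + (-4 - 2*5)) - 1 = (-4*(-7) + 14)/(-38 + (-4 - 10)) - 1 = (28 + 14)/(-38 - 14) - 1 = 42/(-52) - 1 = 42*(-1/52) - 1 = -21/26 - 1 = -47/26 ≈ -1.8077)
(-60 - 2851)*a = (-60 - 2851)*(-47/26) = -2911*(-47/26) = 136817/26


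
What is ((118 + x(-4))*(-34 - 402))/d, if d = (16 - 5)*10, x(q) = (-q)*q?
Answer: -22236/55 ≈ -404.29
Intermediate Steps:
x(q) = -q²
d = 110 (d = 11*10 = 110)
((118 + x(-4))*(-34 - 402))/d = ((118 - 1*(-4)²)*(-34 - 402))/110 = ((118 - 1*16)*(-436))*(1/110) = ((118 - 16)*(-436))*(1/110) = (102*(-436))*(1/110) = -44472*1/110 = -22236/55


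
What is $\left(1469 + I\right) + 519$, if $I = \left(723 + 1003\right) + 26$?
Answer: $3740$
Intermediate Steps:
$I = 1752$ ($I = 1726 + 26 = 1752$)
$\left(1469 + I\right) + 519 = \left(1469 + 1752\right) + 519 = 3221 + 519 = 3740$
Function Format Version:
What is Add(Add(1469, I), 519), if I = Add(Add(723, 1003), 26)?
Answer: 3740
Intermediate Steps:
I = 1752 (I = Add(1726, 26) = 1752)
Add(Add(1469, I), 519) = Add(Add(1469, 1752), 519) = Add(3221, 519) = 3740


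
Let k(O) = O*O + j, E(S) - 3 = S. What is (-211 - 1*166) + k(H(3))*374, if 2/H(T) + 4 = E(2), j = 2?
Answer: 1867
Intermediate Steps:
E(S) = 3 + S
H(T) = 2 (H(T) = 2/(-4 + (3 + 2)) = 2/(-4 + 5) = 2/1 = 2*1 = 2)
k(O) = 2 + O**2 (k(O) = O*O + 2 = O**2 + 2 = 2 + O**2)
(-211 - 1*166) + k(H(3))*374 = (-211 - 1*166) + (2 + 2**2)*374 = (-211 - 166) + (2 + 4)*374 = -377 + 6*374 = -377 + 2244 = 1867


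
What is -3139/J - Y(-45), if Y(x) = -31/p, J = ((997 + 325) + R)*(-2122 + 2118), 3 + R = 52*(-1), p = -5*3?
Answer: -110023/76020 ≈ -1.4473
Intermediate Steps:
p = -15
R = -55 (R = -3 + 52*(-1) = -3 - 52 = -55)
J = -5068 (J = ((997 + 325) - 55)*(-2122 + 2118) = (1322 - 55)*(-4) = 1267*(-4) = -5068)
Y(x) = 31/15 (Y(x) = -31/(-15) = -31*(-1/15) = 31/15)
-3139/J - Y(-45) = -3139/(-5068) - 1*31/15 = -3139*(-1/5068) - 31/15 = 3139/5068 - 31/15 = -110023/76020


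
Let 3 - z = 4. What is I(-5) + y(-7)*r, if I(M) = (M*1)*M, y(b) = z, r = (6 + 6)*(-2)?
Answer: 49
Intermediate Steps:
r = -24 (r = 12*(-2) = -24)
z = -1 (z = 3 - 1*4 = 3 - 4 = -1)
y(b) = -1
I(M) = M² (I(M) = M*M = M²)
I(-5) + y(-7)*r = (-5)² - 1*(-24) = 25 + 24 = 49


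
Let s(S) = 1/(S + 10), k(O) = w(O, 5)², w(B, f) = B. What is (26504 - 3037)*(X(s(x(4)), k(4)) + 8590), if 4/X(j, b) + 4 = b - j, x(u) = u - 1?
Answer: 1007947014/5 ≈ 2.0159e+8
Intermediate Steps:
x(u) = -1 + u
k(O) = O²
s(S) = 1/(10 + S)
X(j, b) = 4/(-4 + b - j) (X(j, b) = 4/(-4 + (b - j)) = 4/(-4 + b - j))
(26504 - 3037)*(X(s(x(4)), k(4)) + 8590) = (26504 - 3037)*(4/(-4 + 4² - 1/(10 + (-1 + 4))) + 8590) = 23467*(4/(-4 + 16 - 1/(10 + 3)) + 8590) = 23467*(4/(-4 + 16 - 1/13) + 8590) = 23467*(4/(155/13) + 8590) = 23467*(4*(13/155) + 8590) = 23467*(52/155 + 8590) = 23467*(1331502/155) = 1007947014/5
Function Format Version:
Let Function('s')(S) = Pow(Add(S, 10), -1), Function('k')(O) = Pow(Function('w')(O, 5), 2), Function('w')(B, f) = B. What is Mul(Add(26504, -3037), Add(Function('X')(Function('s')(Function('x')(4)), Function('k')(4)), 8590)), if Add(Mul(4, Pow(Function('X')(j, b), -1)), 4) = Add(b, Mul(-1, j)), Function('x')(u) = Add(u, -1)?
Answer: Rational(1007947014, 5) ≈ 2.0159e+8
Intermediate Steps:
Function('x')(u) = Add(-1, u)
Function('k')(O) = Pow(O, 2)
Function('s')(S) = Pow(Add(10, S), -1)
Function('X')(j, b) = Mul(4, Pow(Add(-4, b, Mul(-1, j)), -1)) (Function('X')(j, b) = Mul(4, Pow(Add(-4, Add(b, Mul(-1, j))), -1)) = Mul(4, Pow(Add(-4, b, Mul(-1, j)), -1)))
Mul(Add(26504, -3037), Add(Function('X')(Function('s')(Function('x')(4)), Function('k')(4)), 8590)) = Mul(Add(26504, -3037), Add(Mul(4, Pow(Add(-4, Pow(4, 2), Mul(-1, Pow(Add(10, Add(-1, 4)), -1))), -1)), 8590)) = Mul(23467, Add(Mul(4, Pow(Add(-4, 16, Mul(-1, Pow(Add(10, 3), -1))), -1)), 8590)) = Mul(23467, Add(Mul(4, Pow(Add(-4, 16, Mul(-1, Pow(13, -1))), -1)), 8590)) = Mul(23467, Add(Mul(4, Pow(Add(-4, 16, Mul(-1, Rational(1, 13))), -1)), 8590)) = Mul(23467, Add(Mul(4, Pow(Add(-4, 16, Rational(-1, 13)), -1)), 8590)) = Mul(23467, Add(Mul(4, Pow(Rational(155, 13), -1)), 8590)) = Mul(23467, Add(Mul(4, Rational(13, 155)), 8590)) = Mul(23467, Add(Rational(52, 155), 8590)) = Mul(23467, Rational(1331502, 155)) = Rational(1007947014, 5)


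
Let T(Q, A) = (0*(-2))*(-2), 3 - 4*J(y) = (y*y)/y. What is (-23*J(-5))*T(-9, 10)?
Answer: 0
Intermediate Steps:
J(y) = 3/4 - y/4 (J(y) = 3/4 - y*y/(4*y) = 3/4 - y**2/(4*y) = 3/4 - y/4)
T(Q, A) = 0 (T(Q, A) = 0*(-2) = 0)
(-23*J(-5))*T(-9, 10) = -23*(3/4 - 1/4*(-5))*0 = -23*(3/4 + 5/4)*0 = -23*2*0 = -46*0 = 0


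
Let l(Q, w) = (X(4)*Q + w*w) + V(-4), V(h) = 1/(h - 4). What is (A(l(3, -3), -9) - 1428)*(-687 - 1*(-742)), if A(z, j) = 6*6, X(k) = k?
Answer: -76560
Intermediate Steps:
V(h) = 1/(-4 + h)
l(Q, w) = -⅛ + w² + 4*Q (l(Q, w) = (4*Q + w*w) + 1/(-4 - 4) = (4*Q + w²) + 1/(-8) = (w² + 4*Q) - ⅛ = -⅛ + w² + 4*Q)
A(z, j) = 36
(A(l(3, -3), -9) - 1428)*(-687 - 1*(-742)) = (36 - 1428)*(-687 - 1*(-742)) = -1392*(-687 + 742) = -1392*55 = -76560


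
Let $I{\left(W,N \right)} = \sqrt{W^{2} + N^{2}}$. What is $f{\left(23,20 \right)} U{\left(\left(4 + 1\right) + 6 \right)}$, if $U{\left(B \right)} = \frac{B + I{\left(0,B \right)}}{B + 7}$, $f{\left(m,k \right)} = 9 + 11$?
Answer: $\frac{220}{9} \approx 24.444$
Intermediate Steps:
$f{\left(m,k \right)} = 20$
$I{\left(W,N \right)} = \sqrt{N^{2} + W^{2}}$
$U{\left(B \right)} = \frac{B + \sqrt{B^{2}}}{7 + B}$ ($U{\left(B \right)} = \frac{B + \sqrt{B^{2} + 0^{2}}}{B + 7} = \frac{B + \sqrt{B^{2} + 0}}{7 + B} = \frac{B + \sqrt{B^{2}}}{7 + B}$)
$f{\left(23,20 \right)} U{\left(\left(4 + 1\right) + 6 \right)} = 20 \frac{\left(\left(4 + 1\right) + 6\right) + \sqrt{\left(\left(4 + 1\right) + 6\right)^{2}}}{7 + \left(\left(4 + 1\right) + 6\right)} = 20 \frac{\left(5 + 6\right) + \sqrt{\left(5 + 6\right)^{2}}}{7 + \left(5 + 6\right)} = 20 \frac{11 + \sqrt{11^{2}}}{7 + 11} = 20 \frac{11 + \sqrt{121}}{18} = 20 \frac{11 + 11}{18} = 20 \cdot \frac{1}{18} \cdot 22 = 20 \cdot \frac{11}{9} = \frac{220}{9}$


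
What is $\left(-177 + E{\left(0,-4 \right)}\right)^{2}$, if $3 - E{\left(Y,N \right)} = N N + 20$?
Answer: $44100$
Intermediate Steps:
$E{\left(Y,N \right)} = -17 - N^{2}$ ($E{\left(Y,N \right)} = 3 - \left(N N + 20\right) = 3 - \left(N^{2} + 20\right) = 3 - \left(20 + N^{2}\right) = -17 - N^{2}$)
$\left(-177 + E{\left(0,-4 \right)}\right)^{2} = \left(-177 - 33\right)^{2} = \left(-210\right)^{2} = 44100$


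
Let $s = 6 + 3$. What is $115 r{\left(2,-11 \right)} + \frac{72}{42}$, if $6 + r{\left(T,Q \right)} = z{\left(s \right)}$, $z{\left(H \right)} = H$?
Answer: $\frac{2427}{7} \approx 346.71$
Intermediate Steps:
$s = 9$
$r{\left(T,Q \right)} = 3$ ($r{\left(T,Q \right)} = -6 + 9 = 3$)
$115 r{\left(2,-11 \right)} + \frac{72}{42} = 115 \cdot 3 + \frac{72}{42} = 345 + 72 \cdot \frac{1}{42} = 345 + \frac{12}{7} = \frac{2427}{7}$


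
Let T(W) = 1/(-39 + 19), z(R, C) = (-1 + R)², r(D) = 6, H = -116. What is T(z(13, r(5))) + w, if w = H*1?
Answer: -2321/20 ≈ -116.05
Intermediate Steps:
w = -116 (w = -116*1 = -116)
T(W) = -1/20 (T(W) = 1/(-20) = -1/20)
T(z(13, r(5))) + w = -1/20 - 116 = -2321/20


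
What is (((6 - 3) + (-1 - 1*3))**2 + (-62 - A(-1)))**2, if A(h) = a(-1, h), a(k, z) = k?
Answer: 3600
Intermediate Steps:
A(h) = -1
(((6 - 3) + (-1 - 1*3))**2 + (-62 - A(-1)))**2 = (((6 - 3) + (-1 - 1*3))**2 + (-62 - 1*(-1)))**2 = ((3 + (-1 - 3))**2 + (-62 + 1))**2 = ((3 - 4)**2 - 61)**2 = ((-1)**2 - 61)**2 = (1 - 61)**2 = (-60)**2 = 3600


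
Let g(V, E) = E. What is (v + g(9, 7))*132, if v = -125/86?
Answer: 31482/43 ≈ 732.14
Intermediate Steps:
v = -125/86 (v = -125*1/86 = -125/86 ≈ -1.4535)
(v + g(9, 7))*132 = (-125/86 + 7)*132 = (477/86)*132 = 31482/43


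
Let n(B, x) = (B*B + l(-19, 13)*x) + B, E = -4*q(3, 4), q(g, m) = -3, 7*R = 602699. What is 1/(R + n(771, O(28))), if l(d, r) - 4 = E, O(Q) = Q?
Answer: 7/4772319 ≈ 1.4668e-6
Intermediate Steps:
R = 602699/7 (R = (1/7)*602699 = 602699/7 ≈ 86100.)
E = 12 (E = -4*(-3) = 12)
l(d, r) = 16 (l(d, r) = 4 + 12 = 16)
n(B, x) = B + B**2 + 16*x (n(B, x) = (B*B + 16*x) + B = (B**2 + 16*x) + B = B + B**2 + 16*x)
1/(R + n(771, O(28))) = 1/(602699/7 + (771 + 771**2 + 16*28)) = 1/(602699/7 + (771 + 594441 + 448)) = 1/(602699/7 + 595660) = 1/(4772319/7) = 7/4772319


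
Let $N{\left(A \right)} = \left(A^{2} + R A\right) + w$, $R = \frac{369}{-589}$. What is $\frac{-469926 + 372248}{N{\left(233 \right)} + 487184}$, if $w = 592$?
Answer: $- \frac{28766171}{159595154} \approx -0.18024$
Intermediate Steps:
$R = - \frac{369}{589}$ ($R = 369 \left(- \frac{1}{589}\right) = - \frac{369}{589} \approx -0.62649$)
$N{\left(A \right)} = 592 + A^{2} - \frac{369 A}{589}$ ($N{\left(A \right)} = \left(A^{2} - \frac{369 A}{589}\right) + 592 = 592 + A^{2} - \frac{369 A}{589}$)
$\frac{-469926 + 372248}{N{\left(233 \right)} + 487184} = \frac{-469926 + 372248}{\left(592 + 233^{2} - \frac{85977}{589}\right) + 487184} = - \frac{97678}{\left(592 + 54289 - \frac{85977}{589}\right) + 487184} = - \frac{97678}{\frac{32238932}{589} + 487184} = - \frac{97678}{\frac{319190308}{589}} = \left(-97678\right) \frac{589}{319190308} = - \frac{28766171}{159595154}$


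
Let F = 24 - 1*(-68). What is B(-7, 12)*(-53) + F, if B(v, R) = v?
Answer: 463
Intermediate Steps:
F = 92 (F = 24 + 68 = 92)
B(-7, 12)*(-53) + F = -7*(-53) + 92 = 371 + 92 = 463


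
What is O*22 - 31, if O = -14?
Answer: -339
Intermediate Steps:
O*22 - 31 = -14*22 - 31 = -308 - 31 = -339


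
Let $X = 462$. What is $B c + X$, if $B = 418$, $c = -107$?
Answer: $-44264$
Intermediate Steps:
$B c + X = 418 \left(-107\right) + 462 = -44726 + 462 = -44264$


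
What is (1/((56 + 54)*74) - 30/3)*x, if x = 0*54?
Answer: 0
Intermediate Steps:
x = 0
(1/((56 + 54)*74) - 30/3)*x = (1/((56 + 54)*74) - 30/3)*0 = ((1/74)/110 - 30*1/3)*0 = ((1/110)*(1/74) - 10)*0 = (1/8140 - 10)*0 = -81399/8140*0 = 0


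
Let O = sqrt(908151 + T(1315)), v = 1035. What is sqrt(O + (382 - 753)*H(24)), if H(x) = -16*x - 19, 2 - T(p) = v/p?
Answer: sqrt(10341664697 + 14728*sqrt(20030606))/263 ≈ 387.90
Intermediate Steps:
T(p) = 2 - 1035/p
H(x) = -19 - 16*x
O = 56*sqrt(20030606)/263 (O = sqrt(908151 + (2 - 1035/1315)) = sqrt(908151 + (2 - 1035*1/1315)) = sqrt(908151 + (2 - 207/263)) = sqrt(908151 + 319/263) = sqrt(238844032/263) = 56*sqrt(20030606)/263 ≈ 952.97)
sqrt(O + (382 - 753)*H(24)) = sqrt(56*sqrt(20030606)/263 + (382 - 753)*(-19 - 16*24)) = sqrt(56*sqrt(20030606)/263 - 371*(-19 - 384)) = sqrt(56*sqrt(20030606)/263 - 371*(-403)) = sqrt(56*sqrt(20030606)/263 + 149513) = sqrt(149513 + 56*sqrt(20030606)/263)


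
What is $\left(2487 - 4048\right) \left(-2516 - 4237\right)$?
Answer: $10541433$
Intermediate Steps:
$\left(2487 - 4048\right) \left(-2516 - 4237\right) = \left(-1561\right) \left(-6753\right) = 10541433$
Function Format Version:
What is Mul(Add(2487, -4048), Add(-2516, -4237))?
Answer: 10541433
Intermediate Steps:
Mul(Add(2487, -4048), Add(-2516, -4237)) = Mul(-1561, -6753) = 10541433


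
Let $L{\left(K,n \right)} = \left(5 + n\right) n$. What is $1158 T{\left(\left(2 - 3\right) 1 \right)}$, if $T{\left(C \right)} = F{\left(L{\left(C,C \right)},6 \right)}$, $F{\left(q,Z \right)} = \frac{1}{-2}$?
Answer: $-579$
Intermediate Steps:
$L{\left(K,n \right)} = n \left(5 + n\right)$
$F{\left(q,Z \right)} = - \frac{1}{2}$
$T{\left(C \right)} = - \frac{1}{2}$
$1158 T{\left(\left(2 - 3\right) 1 \right)} = 1158 \left(- \frac{1}{2}\right) = -579$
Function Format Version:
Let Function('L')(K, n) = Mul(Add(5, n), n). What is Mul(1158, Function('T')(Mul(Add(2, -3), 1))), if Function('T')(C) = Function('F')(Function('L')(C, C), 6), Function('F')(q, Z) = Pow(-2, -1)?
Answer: -579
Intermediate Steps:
Function('L')(K, n) = Mul(n, Add(5, n))
Function('F')(q, Z) = Rational(-1, 2)
Function('T')(C) = Rational(-1, 2)
Mul(1158, Function('T')(Mul(Add(2, -3), 1))) = Mul(1158, Rational(-1, 2)) = -579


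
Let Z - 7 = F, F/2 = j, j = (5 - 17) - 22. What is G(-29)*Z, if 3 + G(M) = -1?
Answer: 244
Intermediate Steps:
j = -34 (j = -12 - 22 = -34)
G(M) = -4 (G(M) = -3 - 1 = -4)
F = -68 (F = 2*(-34) = -68)
Z = -61 (Z = 7 - 68 = -61)
G(-29)*Z = -4*(-61) = 244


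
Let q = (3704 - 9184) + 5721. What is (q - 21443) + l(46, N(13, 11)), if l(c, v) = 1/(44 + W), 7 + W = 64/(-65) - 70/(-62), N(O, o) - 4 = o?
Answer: -1586882877/74846 ≈ -21202.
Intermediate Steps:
N(O, o) = 4 + o
W = -13814/2015 (W = -7 + (64/(-65) - 70/(-62)) = -7 + (64*(-1/65) - 70*(-1/62)) = -7 + (-64/65 + 35/31) = -7 + 291/2015 = -13814/2015 ≈ -6.8556)
l(c, v) = 2015/74846 (l(c, v) = 1/(44 - 13814/2015) = 1/(74846/2015) = 2015/74846)
q = 241 (q = -5480 + 5721 = 241)
(q - 21443) + l(46, N(13, 11)) = (241 - 21443) + 2015/74846 = -21202 + 2015/74846 = -1586882877/74846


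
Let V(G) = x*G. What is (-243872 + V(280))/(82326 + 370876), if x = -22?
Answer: -125016/226601 ≈ -0.55170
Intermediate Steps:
V(G) = -22*G
(-243872 + V(280))/(82326 + 370876) = (-243872 - 22*280)/(82326 + 370876) = (-243872 - 6160)/453202 = -250032*1/453202 = -125016/226601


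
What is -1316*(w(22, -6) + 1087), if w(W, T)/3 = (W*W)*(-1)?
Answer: 480340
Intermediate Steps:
w(W, T) = -3*W**2 (w(W, T) = 3*((W*W)*(-1)) = 3*(W**2*(-1)) = 3*(-W**2) = -3*W**2)
-1316*(w(22, -6) + 1087) = -1316*(-3*22**2 + 1087) = -1316*(-3*484 + 1087) = -1316*(-1452 + 1087) = -1316*(-365) = 480340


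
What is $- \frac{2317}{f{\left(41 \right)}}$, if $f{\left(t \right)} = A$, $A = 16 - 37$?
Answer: $\frac{331}{3} \approx 110.33$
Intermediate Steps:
$A = -21$
$f{\left(t \right)} = -21$
$- \frac{2317}{f{\left(41 \right)}} = - \frac{2317}{-21} = \left(-2317\right) \left(- \frac{1}{21}\right) = \frac{331}{3}$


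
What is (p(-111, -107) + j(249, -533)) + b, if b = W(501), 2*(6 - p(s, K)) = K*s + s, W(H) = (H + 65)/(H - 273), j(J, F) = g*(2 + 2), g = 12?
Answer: -664223/114 ≈ -5826.5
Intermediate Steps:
j(J, F) = 48 (j(J, F) = 12*(2 + 2) = 12*4 = 48)
W(H) = (65 + H)/(-273 + H)
p(s, K) = 6 - s/2 - K*s/2 (p(s, K) = 6 - (K*s + s)/2 = 6 - (s + K*s)/2 = 6 + (-s/2 - K*s/2) = 6 - s/2 - K*s/2)
b = 283/114 (b = (65 + 501)/(-273 + 501) = 566/228 = (1/228)*566 = 283/114 ≈ 2.4825)
(p(-111, -107) + j(249, -533)) + b = ((6 - ½*(-111) - ½*(-107)*(-111)) + 48) + 283/114 = ((6 + 111/2 - 11877/2) + 48) + 283/114 = (-5877 + 48) + 283/114 = -5829 + 283/114 = -664223/114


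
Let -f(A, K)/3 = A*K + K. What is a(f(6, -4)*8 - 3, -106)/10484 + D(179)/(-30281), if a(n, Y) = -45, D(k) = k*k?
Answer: -337280489/317466004 ≈ -1.0624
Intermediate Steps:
f(A, K) = -3*K - 3*A*K (f(A, K) = -3*(A*K + K) = -3*(K + A*K) = -3*K - 3*A*K)
D(k) = k**2
a(f(6, -4)*8 - 3, -106)/10484 + D(179)/(-30281) = -45/10484 + 179**2/(-30281) = -45*1/10484 + 32041*(-1/30281) = -45/10484 - 32041/30281 = -337280489/317466004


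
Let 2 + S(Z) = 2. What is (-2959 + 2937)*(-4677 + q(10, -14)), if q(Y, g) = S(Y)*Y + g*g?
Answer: 98582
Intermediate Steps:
S(Z) = 0 (S(Z) = -2 + 2 = 0)
q(Y, g) = g² (q(Y, g) = 0*Y + g*g = 0 + g² = g²)
(-2959 + 2937)*(-4677 + q(10, -14)) = (-2959 + 2937)*(-4677 + (-14)²) = -22*(-4677 + 196) = -22*(-4481) = 98582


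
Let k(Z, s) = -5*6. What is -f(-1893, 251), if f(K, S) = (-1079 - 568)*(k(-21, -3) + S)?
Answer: 363987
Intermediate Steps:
k(Z, s) = -30
f(K, S) = 49410 - 1647*S (f(K, S) = (-1079 - 568)*(-30 + S) = -1647*(-30 + S) = 49410 - 1647*S)
-f(-1893, 251) = -(49410 - 1647*251) = -(49410 - 413397) = -1*(-363987) = 363987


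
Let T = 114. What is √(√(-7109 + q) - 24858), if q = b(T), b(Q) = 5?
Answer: √(-24858 + 8*I*√111) ≈ 0.2673 + 157.66*I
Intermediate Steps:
q = 5
√(√(-7109 + q) - 24858) = √(√(-7109 + 5) - 24858) = √(√(-7104) - 24858) = √(8*I*√111 - 24858) = √(-24858 + 8*I*√111)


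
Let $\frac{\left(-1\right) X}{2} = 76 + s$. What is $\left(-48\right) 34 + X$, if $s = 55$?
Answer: $-1894$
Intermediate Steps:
$X = -262$ ($X = - 2 \left(76 + 55\right) = \left(-2\right) 131 = -262$)
$\left(-48\right) 34 + X = \left(-48\right) 34 - 262 = -1632 - 262 = -1894$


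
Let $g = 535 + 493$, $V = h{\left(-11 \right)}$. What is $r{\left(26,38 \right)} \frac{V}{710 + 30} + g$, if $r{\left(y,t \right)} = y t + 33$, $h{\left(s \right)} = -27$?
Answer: $\frac{733153}{740} \approx 990.75$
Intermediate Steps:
$V = -27$
$r{\left(y,t \right)} = 33 + t y$ ($r{\left(y,t \right)} = t y + 33 = 33 + t y$)
$g = 1028$
$r{\left(26,38 \right)} \frac{V}{710 + 30} + g = \left(33 + 38 \cdot 26\right) \left(- \frac{27}{710 + 30}\right) + 1028 = \left(33 + 988\right) \left(- \frac{27}{740}\right) + 1028 = 1021 \left(\left(-27\right) \frac{1}{740}\right) + 1028 = 1021 \left(- \frac{27}{740}\right) + 1028 = - \frac{27567}{740} + 1028 = \frac{733153}{740}$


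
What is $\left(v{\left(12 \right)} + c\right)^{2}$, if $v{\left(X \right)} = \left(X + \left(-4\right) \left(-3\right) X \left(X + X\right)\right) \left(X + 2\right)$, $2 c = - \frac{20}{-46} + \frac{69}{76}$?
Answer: $\frac{28811714787739321}{12222016} \approx 2.3574 \cdot 10^{9}$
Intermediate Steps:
$c = \frac{2347}{3496}$ ($c = \frac{- \frac{20}{-46} + \frac{69}{76}}{2} = \frac{\left(-20\right) \left(- \frac{1}{46}\right) + 69 \cdot \frac{1}{76}}{2} = \frac{\frac{10}{23} + \frac{69}{76}}{2} = \frac{1}{2} \cdot \frac{2347}{1748} = \frac{2347}{3496} \approx 0.67134$)
$v{\left(X \right)} = \left(2 + X\right) \left(X + 24 X^{2}\right)$ ($v{\left(X \right)} = \left(X + 12 X 2 X\right) \left(2 + X\right) = \left(X + 24 X^{2}\right) \left(2 + X\right) = \left(2 + X\right) \left(X + 24 X^{2}\right)$)
$\left(v{\left(12 \right)} + c\right)^{2} = \left(12 \left(2 + 24 \cdot 12^{2} + 49 \cdot 12\right) + \frac{2347}{3496}\right)^{2} = \left(12 \left(2 + 24 \cdot 144 + 588\right) + \frac{2347}{3496}\right)^{2} = \left(12 \left(2 + 3456 + 588\right) + \frac{2347}{3496}\right)^{2} = \left(12 \cdot 4046 + \frac{2347}{3496}\right)^{2} = \left(48552 + \frac{2347}{3496}\right)^{2} = \left(\frac{169740139}{3496}\right)^{2} = \frac{28811714787739321}{12222016}$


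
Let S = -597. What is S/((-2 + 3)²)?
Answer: -597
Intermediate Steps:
S/((-2 + 3)²) = -597/(-2 + 3)² = -597/(1²) = -597/1 = -597*1 = -597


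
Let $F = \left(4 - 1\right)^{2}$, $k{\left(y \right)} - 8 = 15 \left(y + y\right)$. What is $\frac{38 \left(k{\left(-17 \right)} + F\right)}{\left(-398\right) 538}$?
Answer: $\frac{9367}{107062} \approx 0.087491$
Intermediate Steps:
$k{\left(y \right)} = 8 + 30 y$ ($k{\left(y \right)} = 8 + 15 \left(y + y\right) = 8 + 15 \cdot 2 y = 8 + 30 y$)
$F = 9$ ($F = 3^{2} = 9$)
$\frac{38 \left(k{\left(-17 \right)} + F\right)}{\left(-398\right) 538} = \frac{38 \left(\left(8 + 30 \left(-17\right)\right) + 9\right)}{\left(-398\right) 538} = \frac{38 \left(\left(8 - 510\right) + 9\right)}{-214124} = 38 \left(-502 + 9\right) \left(- \frac{1}{214124}\right) = 38 \left(-493\right) \left(- \frac{1}{214124}\right) = \left(-18734\right) \left(- \frac{1}{214124}\right) = \frac{9367}{107062}$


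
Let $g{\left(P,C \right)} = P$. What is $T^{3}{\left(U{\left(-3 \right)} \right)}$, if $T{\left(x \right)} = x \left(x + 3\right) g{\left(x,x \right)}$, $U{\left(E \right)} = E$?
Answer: $0$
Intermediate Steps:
$T{\left(x \right)} = x^{2} \left(3 + x\right)$ ($T{\left(x \right)} = x \left(x + 3\right) x = x \left(3 + x\right) x = x^{2} \left(3 + x\right)$)
$T^{3}{\left(U{\left(-3 \right)} \right)} = \left(\left(-3\right)^{2} \left(3 - 3\right)\right)^{3} = \left(9 \cdot 0\right)^{3} = 0^{3} = 0$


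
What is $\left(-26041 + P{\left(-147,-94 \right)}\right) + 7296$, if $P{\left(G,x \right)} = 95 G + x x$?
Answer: $-23874$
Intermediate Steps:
$P{\left(G,x \right)} = x^{2} + 95 G$ ($P{\left(G,x \right)} = 95 G + x^{2} = x^{2} + 95 G$)
$\left(-26041 + P{\left(-147,-94 \right)}\right) + 7296 = \left(-26041 + \left(\left(-94\right)^{2} + 95 \left(-147\right)\right)\right) + 7296 = \left(-26041 + \left(8836 - 13965\right)\right) + 7296 = \left(-26041 - 5129\right) + 7296 = -31170 + 7296 = -23874$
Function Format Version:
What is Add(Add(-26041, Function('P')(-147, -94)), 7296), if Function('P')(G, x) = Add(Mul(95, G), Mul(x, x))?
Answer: -23874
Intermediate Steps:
Function('P')(G, x) = Add(Pow(x, 2), Mul(95, G)) (Function('P')(G, x) = Add(Mul(95, G), Pow(x, 2)) = Add(Pow(x, 2), Mul(95, G)))
Add(Add(-26041, Function('P')(-147, -94)), 7296) = Add(Add(-26041, Add(Pow(-94, 2), Mul(95, -147))), 7296) = Add(Add(-26041, Add(8836, -13965)), 7296) = Add(Add(-26041, -5129), 7296) = Add(-31170, 7296) = -23874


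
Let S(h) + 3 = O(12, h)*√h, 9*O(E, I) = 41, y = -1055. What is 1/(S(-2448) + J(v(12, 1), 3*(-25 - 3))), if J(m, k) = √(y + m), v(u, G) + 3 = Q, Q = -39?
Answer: 3/(-9 + 3*I*√1097 + 164*I*√17) ≈ -4.4883e-5 - 0.0038677*I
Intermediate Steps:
v(u, G) = -42 (v(u, G) = -3 - 39 = -42)
O(E, I) = 41/9 (O(E, I) = (⅑)*41 = 41/9)
J(m, k) = √(-1055 + m)
S(h) = -3 + 41*√h/9
1/(S(-2448) + J(v(12, 1), 3*(-25 - 3))) = 1/((-3 + 41*√(-2448)/9) + √(-1055 - 42)) = 1/((-3 + 41*(12*I*√17)/9) + √(-1097)) = 1/((-3 + 164*I*√17/3) + I*√1097) = 1/(-3 + I*√1097 + 164*I*√17/3)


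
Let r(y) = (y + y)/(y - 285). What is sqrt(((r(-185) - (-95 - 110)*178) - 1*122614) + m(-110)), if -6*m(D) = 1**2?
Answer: I*sqrt(6848875626)/282 ≈ 293.47*I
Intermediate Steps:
m(D) = -1/6 (m(D) = -1/6*1**2 = -1/6*1 = -1/6)
r(y) = 2*y/(-285 + y) (r(y) = (2*y)/(-285 + y) = 2*y/(-285 + y))
sqrt(((r(-185) - (-95 - 110)*178) - 1*122614) + m(-110)) = sqrt(((2*(-185)/(-285 - 185) - (-95 - 110)*178) - 1*122614) - 1/6) = sqrt(((2*(-185)/(-470) - (-205)*178) - 122614) - 1/6) = sqrt(((2*(-185)*(-1/470) - 1*(-36490)) - 122614) - 1/6) = sqrt(((37/47 + 36490) - 122614) - 1/6) = sqrt((1715067/47 - 122614) - 1/6) = sqrt(-4047791/47 - 1/6) = sqrt(-24286793/282) = I*sqrt(6848875626)/282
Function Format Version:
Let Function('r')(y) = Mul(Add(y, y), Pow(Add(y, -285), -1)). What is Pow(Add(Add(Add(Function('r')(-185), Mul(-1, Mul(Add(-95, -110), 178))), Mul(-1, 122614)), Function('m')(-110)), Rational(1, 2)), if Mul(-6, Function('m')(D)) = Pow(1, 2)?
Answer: Mul(Rational(1, 282), I, Pow(6848875626, Rational(1, 2))) ≈ Mul(293.47, I)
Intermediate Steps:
Function('m')(D) = Rational(-1, 6) (Function('m')(D) = Mul(Rational(-1, 6), Pow(1, 2)) = Mul(Rational(-1, 6), 1) = Rational(-1, 6))
Function('r')(y) = Mul(2, y, Pow(Add(-285, y), -1)) (Function('r')(y) = Mul(Mul(2, y), Pow(Add(-285, y), -1)) = Mul(2, y, Pow(Add(-285, y), -1)))
Pow(Add(Add(Add(Function('r')(-185), Mul(-1, Mul(Add(-95, -110), 178))), Mul(-1, 122614)), Function('m')(-110)), Rational(1, 2)) = Pow(Add(Add(Add(Mul(2, -185, Pow(Add(-285, -185), -1)), Mul(-1, Mul(Add(-95, -110), 178))), Mul(-1, 122614)), Rational(-1, 6)), Rational(1, 2)) = Pow(Add(Add(Add(Mul(2, -185, Pow(-470, -1)), Mul(-1, Mul(-205, 178))), -122614), Rational(-1, 6)), Rational(1, 2)) = Pow(Add(Add(Add(Mul(2, -185, Rational(-1, 470)), Mul(-1, -36490)), -122614), Rational(-1, 6)), Rational(1, 2)) = Pow(Add(Add(Add(Rational(37, 47), 36490), -122614), Rational(-1, 6)), Rational(1, 2)) = Pow(Add(Add(Rational(1715067, 47), -122614), Rational(-1, 6)), Rational(1, 2)) = Pow(Add(Rational(-4047791, 47), Rational(-1, 6)), Rational(1, 2)) = Pow(Rational(-24286793, 282), Rational(1, 2)) = Mul(Rational(1, 282), I, Pow(6848875626, Rational(1, 2)))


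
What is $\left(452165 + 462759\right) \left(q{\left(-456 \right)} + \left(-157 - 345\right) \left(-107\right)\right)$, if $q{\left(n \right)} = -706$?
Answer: $48498291392$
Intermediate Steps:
$\left(452165 + 462759\right) \left(q{\left(-456 \right)} + \left(-157 - 345\right) \left(-107\right)\right) = \left(452165 + 462759\right) \left(-706 + \left(-157 - 345\right) \left(-107\right)\right) = 914924 \left(-706 - -53714\right) = 914924 \left(-706 + 53714\right) = 914924 \cdot 53008 = 48498291392$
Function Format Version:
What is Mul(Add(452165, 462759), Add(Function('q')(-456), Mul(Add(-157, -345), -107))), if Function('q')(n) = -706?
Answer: 48498291392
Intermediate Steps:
Mul(Add(452165, 462759), Add(Function('q')(-456), Mul(Add(-157, -345), -107))) = Mul(Add(452165, 462759), Add(-706, Mul(Add(-157, -345), -107))) = Mul(914924, Add(-706, Mul(-502, -107))) = Mul(914924, Add(-706, 53714)) = Mul(914924, 53008) = 48498291392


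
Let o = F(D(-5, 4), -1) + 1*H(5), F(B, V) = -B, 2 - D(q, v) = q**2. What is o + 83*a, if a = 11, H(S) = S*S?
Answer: 961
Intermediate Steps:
H(S) = S**2
D(q, v) = 2 - q**2
o = 48 (o = -(2 - 1*(-5)**2) + 1*5**2 = -(2 - 1*25) + 1*25 = -(2 - 25) + 25 = -1*(-23) + 25 = 23 + 25 = 48)
o + 83*a = 48 + 83*11 = 48 + 913 = 961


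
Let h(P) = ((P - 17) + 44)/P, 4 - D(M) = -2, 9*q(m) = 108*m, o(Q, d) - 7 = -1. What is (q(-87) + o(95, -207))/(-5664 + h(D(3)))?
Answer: 2076/11317 ≈ 0.18344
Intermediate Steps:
o(Q, d) = 6 (o(Q, d) = 7 - 1 = 6)
q(m) = 12*m (q(m) = (108*m)/9 = 12*m)
D(M) = 6 (D(M) = 4 - 1*(-2) = 4 + 2 = 6)
h(P) = (27 + P)/P (h(P) = ((-17 + P) + 44)/P = (27 + P)/P)
(q(-87) + o(95, -207))/(-5664 + h(D(3))) = (12*(-87) + 6)/(-5664 + (27 + 6)/6) = (-1044 + 6)/(-5664 + (1/6)*33) = -1038/(-5664 + 11/2) = -1038/(-11317/2) = -1038*(-2/11317) = 2076/11317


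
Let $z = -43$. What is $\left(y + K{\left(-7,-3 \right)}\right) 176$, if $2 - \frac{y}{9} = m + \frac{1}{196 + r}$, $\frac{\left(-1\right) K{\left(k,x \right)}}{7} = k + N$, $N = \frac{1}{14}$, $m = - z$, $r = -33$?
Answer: $- \frac{9196088}{163} \approx -56418.0$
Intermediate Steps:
$m = 43$ ($m = \left(-1\right) \left(-43\right) = 43$)
$N = \frac{1}{14} \approx 0.071429$
$K{\left(k,x \right)} = - \frac{1}{2} - 7 k$ ($K{\left(k,x \right)} = - 7 \left(k + \frac{1}{14}\right) = - 7 \left(\frac{1}{14} + k\right) = - \frac{1}{2} - 7 k$)
$y = - \frac{60156}{163}$ ($y = 18 - 9 \left(43 + \frac{1}{196 - 33}\right) = 18 - 9 \left(43 + \frac{1}{163}\right) = 18 - \frac{63090}{163} = - \frac{60156}{163} \approx -369.06$)
$\left(y + K{\left(-7,-3 \right)}\right) 176 = \left(- \frac{60156}{163} - - \frac{97}{2}\right) 176 = \left(- \frac{60156}{163} + \left(- \frac{1}{2} + 49\right)\right) 176 = \left(- \frac{60156}{163} + \frac{97}{2}\right) 176 = \left(- \frac{104501}{326}\right) 176 = - \frac{9196088}{163}$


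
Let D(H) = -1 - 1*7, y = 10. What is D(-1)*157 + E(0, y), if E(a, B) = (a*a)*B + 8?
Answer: -1248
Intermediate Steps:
E(a, B) = 8 + B*a² (E(a, B) = a²*B + 8 = B*a² + 8 = 8 + B*a²)
D(H) = -8 (D(H) = -1 - 7 = -8)
D(-1)*157 + E(0, y) = -8*157 + (8 + 10*0²) = -1256 + (8 + 10*0) = -1256 + (8 + 0) = -1256 + 8 = -1248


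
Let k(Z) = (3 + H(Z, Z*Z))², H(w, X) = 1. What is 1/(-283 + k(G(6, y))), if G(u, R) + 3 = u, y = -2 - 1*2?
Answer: -1/267 ≈ -0.0037453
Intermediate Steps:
y = -4 (y = -2 - 2 = -4)
G(u, R) = -3 + u
k(Z) = 16 (k(Z) = (3 + 1)² = 4² = 16)
1/(-283 + k(G(6, y))) = 1/(-283 + 16) = 1/(-267) = -1/267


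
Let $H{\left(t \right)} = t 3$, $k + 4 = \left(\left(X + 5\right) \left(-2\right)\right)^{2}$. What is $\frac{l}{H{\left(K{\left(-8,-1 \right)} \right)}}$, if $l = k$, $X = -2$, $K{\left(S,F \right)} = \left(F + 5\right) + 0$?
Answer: $\frac{8}{3} \approx 2.6667$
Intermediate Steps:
$K{\left(S,F \right)} = 5 + F$ ($K{\left(S,F \right)} = \left(5 + F\right) + 0 = 5 + F$)
$k = 32$ ($k = -4 + \left(\left(-2 + 5\right) \left(-2\right)\right)^{2} = -4 + \left(3 \left(-2\right)\right)^{2} = -4 + \left(-6\right)^{2} = -4 + 36 = 32$)
$l = 32$
$H{\left(t \right)} = 3 t$
$\frac{l}{H{\left(K{\left(-8,-1 \right)} \right)}} = \frac{32}{3 \left(5 - 1\right)} = \frac{32}{3 \cdot 4} = \frac{32}{12} = 32 \cdot \frac{1}{12} = \frac{8}{3}$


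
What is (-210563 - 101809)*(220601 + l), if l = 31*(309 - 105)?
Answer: -70885016100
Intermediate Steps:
l = 6324 (l = 31*204 = 6324)
(-210563 - 101809)*(220601 + l) = (-210563 - 101809)*(220601 + 6324) = -312372*226925 = -70885016100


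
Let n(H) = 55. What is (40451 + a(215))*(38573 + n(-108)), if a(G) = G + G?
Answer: 1579151268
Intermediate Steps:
a(G) = 2*G
(40451 + a(215))*(38573 + n(-108)) = (40451 + 2*215)*(38573 + 55) = (40451 + 430)*38628 = 40881*38628 = 1579151268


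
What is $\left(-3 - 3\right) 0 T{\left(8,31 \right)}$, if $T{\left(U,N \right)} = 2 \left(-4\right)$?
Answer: $0$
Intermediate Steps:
$T{\left(U,N \right)} = -8$
$\left(-3 - 3\right) 0 T{\left(8,31 \right)} = \left(-3 - 3\right) 0 \left(-8\right) = \left(-6\right) 0 \left(-8\right) = 0 \left(-8\right) = 0$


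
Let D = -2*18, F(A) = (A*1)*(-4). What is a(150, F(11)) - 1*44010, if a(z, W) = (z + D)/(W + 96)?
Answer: -1144203/26 ≈ -44008.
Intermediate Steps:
F(A) = -4*A (F(A) = A*(-4) = -4*A)
D = -36
a(z, W) = (-36 + z)/(96 + W) (a(z, W) = (z - 36)/(W + 96) = (-36 + z)/(96 + W))
a(150, F(11)) - 1*44010 = (-36 + 150)/(96 - 4*11) - 1*44010 = 114/(96 - 44) - 44010 = 114/52 - 44010 = (1/52)*114 - 44010 = 57/26 - 44010 = -1144203/26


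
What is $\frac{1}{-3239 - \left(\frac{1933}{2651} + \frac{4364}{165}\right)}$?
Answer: $- \frac{39765}{129879554} \approx -0.00030617$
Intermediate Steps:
$\frac{1}{-3239 - \left(\frac{1933}{2651} + \frac{4364}{165}\right)} = \frac{1}{-3239 - \frac{1080719}{39765}} = \frac{1}{- \frac{129879554}{39765}} = - \frac{39765}{129879554}$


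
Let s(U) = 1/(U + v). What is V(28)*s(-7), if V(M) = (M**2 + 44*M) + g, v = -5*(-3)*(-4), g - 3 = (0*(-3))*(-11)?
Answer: -2019/67 ≈ -30.134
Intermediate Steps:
g = 3 (g = 3 + (0*(-3))*(-11) = 3 + 0*(-11) = 3 + 0 = 3)
v = -60 (v = 15*(-4) = -60)
V(M) = 3 + M**2 + 44*M (V(M) = (M**2 + 44*M) + 3 = 3 + M**2 + 44*M)
s(U) = 1/(-60 + U) (s(U) = 1/(U - 60) = 1/(-60 + U))
V(28)*s(-7) = (3 + 28**2 + 44*28)/(-60 - 7) = (3 + 784 + 1232)/(-67) = 2019*(-1/67) = -2019/67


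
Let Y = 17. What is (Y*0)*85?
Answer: 0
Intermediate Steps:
(Y*0)*85 = (17*0)*85 = 0*85 = 0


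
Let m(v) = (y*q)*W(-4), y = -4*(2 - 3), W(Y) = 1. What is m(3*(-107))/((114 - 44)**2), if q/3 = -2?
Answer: -6/1225 ≈ -0.0048980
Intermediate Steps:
q = -6 (q = 3*(-2) = -6)
y = 4 (y = -4*(-1) = 4)
m(v) = -24 (m(v) = (4*(-6))*1 = -24*1 = -24)
m(3*(-107))/((114 - 44)**2) = -24/(114 - 44)**2 = -24/(70**2) = -24/4900 = -24*1/4900 = -6/1225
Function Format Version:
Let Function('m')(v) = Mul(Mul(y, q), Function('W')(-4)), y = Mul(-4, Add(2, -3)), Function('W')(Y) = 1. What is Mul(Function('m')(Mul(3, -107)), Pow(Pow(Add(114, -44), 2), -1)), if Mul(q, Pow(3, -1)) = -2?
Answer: Rational(-6, 1225) ≈ -0.0048980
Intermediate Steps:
q = -6 (q = Mul(3, -2) = -6)
y = 4 (y = Mul(-4, -1) = 4)
Function('m')(v) = -24 (Function('m')(v) = Mul(Mul(4, -6), 1) = Mul(-24, 1) = -24)
Mul(Function('m')(Mul(3, -107)), Pow(Pow(Add(114, -44), 2), -1)) = Mul(-24, Pow(Pow(Add(114, -44), 2), -1)) = Mul(-24, Pow(Pow(70, 2), -1)) = Mul(-24, Pow(4900, -1)) = Mul(-24, Rational(1, 4900)) = Rational(-6, 1225)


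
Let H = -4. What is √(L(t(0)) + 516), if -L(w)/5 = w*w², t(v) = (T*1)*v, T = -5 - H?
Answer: 2*√129 ≈ 22.716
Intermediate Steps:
T = -1 (T = -5 - 1*(-4) = -5 + 4 = -1)
t(v) = -v (t(v) = (-1*1)*v = -v)
L(w) = -5*w³ (L(w) = -5*w*w² = -5*w³)
√(L(t(0)) + 516) = √(-5*(-1*0)³ + 516) = √(-5*0³ + 516) = √(-5*0 + 516) = √(0 + 516) = √516 = 2*√129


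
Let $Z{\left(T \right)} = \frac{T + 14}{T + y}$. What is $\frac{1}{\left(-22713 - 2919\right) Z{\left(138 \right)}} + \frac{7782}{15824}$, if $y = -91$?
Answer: $\frac{1894901645}{3853207296} \approx 0.49177$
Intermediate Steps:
$Z{\left(T \right)} = \frac{14 + T}{-91 + T}$ ($Z{\left(T \right)} = \frac{T + 14}{T - 91} = \frac{14 + T}{-91 + T}$)
$\frac{1}{\left(-22713 - 2919\right) Z{\left(138 \right)}} + \frac{7782}{15824} = \frac{1}{\left(-22713 - 2919\right) \frac{14 + 138}{-91 + 138}} + \frac{7782}{15824} = \frac{1}{\left(-25632\right) \frac{1}{47} \cdot 152} + 7782 \cdot \frac{1}{15824} = - \frac{1}{25632 \cdot \frac{1}{47} \cdot 152} + \frac{3891}{7912} = - \frac{1}{25632 \cdot \frac{152}{47}} + \frac{3891}{7912} = \left(- \frac{1}{25632}\right) \frac{47}{152} + \frac{3891}{7912} = - \frac{47}{3896064} + \frac{3891}{7912} = \frac{1894901645}{3853207296}$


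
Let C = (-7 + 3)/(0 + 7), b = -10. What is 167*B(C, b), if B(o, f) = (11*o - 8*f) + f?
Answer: 74482/7 ≈ 10640.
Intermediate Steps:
C = -4/7 ≈ -0.57143
B(o, f) = -7*f + 11*o (B(o, f) = (-8*f + 11*o) + f = -7*f + 11*o)
167*B(C, b) = 167*(-7*(-10) + 11*(-4/7)) = 167*(70 - 44/7) = 167*(446/7) = 74482/7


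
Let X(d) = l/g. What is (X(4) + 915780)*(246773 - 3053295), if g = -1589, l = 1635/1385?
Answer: -1131262188610392786/440153 ≈ -2.5702e+12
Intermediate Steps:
l = 327/277 (l = 1635*(1/1385) = 327/277 ≈ 1.1805)
X(d) = -327/440153 (X(d) = (327/277)/(-1589) = (327/277)*(-1/1589) = -327/440153)
(X(4) + 915780)*(246773 - 3053295) = (-327/440153 + 915780)*(246773 - 3053295) = (403083314013/440153)*(-2806522) = -1131262188610392786/440153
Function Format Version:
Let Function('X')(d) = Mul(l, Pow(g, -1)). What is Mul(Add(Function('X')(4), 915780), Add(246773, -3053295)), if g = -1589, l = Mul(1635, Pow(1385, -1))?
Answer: Rational(-1131262188610392786, 440153) ≈ -2.5702e+12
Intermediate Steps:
l = Rational(327, 277) (l = Mul(1635, Rational(1, 1385)) = Rational(327, 277) ≈ 1.1805)
Function('X')(d) = Rational(-327, 440153) (Function('X')(d) = Mul(Rational(327, 277), Pow(-1589, -1)) = Mul(Rational(327, 277), Rational(-1, 1589)) = Rational(-327, 440153))
Mul(Add(Function('X')(4), 915780), Add(246773, -3053295)) = Mul(Add(Rational(-327, 440153), 915780), Add(246773, -3053295)) = Mul(Rational(403083314013, 440153), -2806522) = Rational(-1131262188610392786, 440153)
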